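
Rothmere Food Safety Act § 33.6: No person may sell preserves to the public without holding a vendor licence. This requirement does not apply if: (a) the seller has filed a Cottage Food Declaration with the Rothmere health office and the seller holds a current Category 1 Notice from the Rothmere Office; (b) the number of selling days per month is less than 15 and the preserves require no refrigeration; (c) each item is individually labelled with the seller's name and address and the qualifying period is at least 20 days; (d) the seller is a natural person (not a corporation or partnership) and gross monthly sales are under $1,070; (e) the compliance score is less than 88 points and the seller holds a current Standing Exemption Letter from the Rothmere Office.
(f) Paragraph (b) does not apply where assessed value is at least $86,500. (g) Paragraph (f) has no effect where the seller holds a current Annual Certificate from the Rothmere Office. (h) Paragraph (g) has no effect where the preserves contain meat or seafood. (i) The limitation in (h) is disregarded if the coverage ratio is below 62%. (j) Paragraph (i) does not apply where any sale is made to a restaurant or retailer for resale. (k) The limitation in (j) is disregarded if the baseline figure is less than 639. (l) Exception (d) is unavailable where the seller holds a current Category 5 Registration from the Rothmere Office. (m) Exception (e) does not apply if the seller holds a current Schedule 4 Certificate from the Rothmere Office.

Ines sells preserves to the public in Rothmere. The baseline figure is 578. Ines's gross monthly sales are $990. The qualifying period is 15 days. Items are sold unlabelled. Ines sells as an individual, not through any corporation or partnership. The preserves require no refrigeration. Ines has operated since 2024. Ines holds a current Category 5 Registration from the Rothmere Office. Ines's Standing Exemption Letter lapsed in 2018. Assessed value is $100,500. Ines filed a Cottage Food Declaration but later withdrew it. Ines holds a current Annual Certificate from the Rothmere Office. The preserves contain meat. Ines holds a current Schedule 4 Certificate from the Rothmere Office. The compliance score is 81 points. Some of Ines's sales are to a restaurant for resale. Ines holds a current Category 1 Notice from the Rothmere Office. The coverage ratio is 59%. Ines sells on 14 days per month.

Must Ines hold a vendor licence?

No — exception (b) applies; Ines is not required to hold a vendor licence.

Exception (a) fails — the Cottage Food Declaration was withdrawn.
Exception (b): the number of selling days per month is 14, less than the 15 limit; the preserves are shelf-stable — every condition holds. As to paragraphs (f)–(k): (f) operates (assessed value is $100,500, meeting the $86,500 threshold), but is overridden by (g): (g) is engaged — a current Annual Certificate is held. (h) operates (the preserves contain meat), but is overridden by (i): (i) operates against (h): the coverage ratio is 59%, below the 62% limit. (j) would limit (i) — some sales are to a restaurant for resale — but (k) sets (j) aside: (k) operates against (j): the baseline figure is 578, less than the 639 limit. So (b) applies.
Exception (c) fails — items are sold unlabelled.
Exception (d) is satisfied on its face — the seller is a natural person; gross monthly sales are $990, under the $1,070 limit. But: (l) operates against (d): a current Category 5 Registration is held. So (d) is unavailable.
Exception (e) requires that the seller holds a current Standing Exemption Letter from the Rothmere Office; but there is no Standing Exemption Letter in force, so (e) is unavailable.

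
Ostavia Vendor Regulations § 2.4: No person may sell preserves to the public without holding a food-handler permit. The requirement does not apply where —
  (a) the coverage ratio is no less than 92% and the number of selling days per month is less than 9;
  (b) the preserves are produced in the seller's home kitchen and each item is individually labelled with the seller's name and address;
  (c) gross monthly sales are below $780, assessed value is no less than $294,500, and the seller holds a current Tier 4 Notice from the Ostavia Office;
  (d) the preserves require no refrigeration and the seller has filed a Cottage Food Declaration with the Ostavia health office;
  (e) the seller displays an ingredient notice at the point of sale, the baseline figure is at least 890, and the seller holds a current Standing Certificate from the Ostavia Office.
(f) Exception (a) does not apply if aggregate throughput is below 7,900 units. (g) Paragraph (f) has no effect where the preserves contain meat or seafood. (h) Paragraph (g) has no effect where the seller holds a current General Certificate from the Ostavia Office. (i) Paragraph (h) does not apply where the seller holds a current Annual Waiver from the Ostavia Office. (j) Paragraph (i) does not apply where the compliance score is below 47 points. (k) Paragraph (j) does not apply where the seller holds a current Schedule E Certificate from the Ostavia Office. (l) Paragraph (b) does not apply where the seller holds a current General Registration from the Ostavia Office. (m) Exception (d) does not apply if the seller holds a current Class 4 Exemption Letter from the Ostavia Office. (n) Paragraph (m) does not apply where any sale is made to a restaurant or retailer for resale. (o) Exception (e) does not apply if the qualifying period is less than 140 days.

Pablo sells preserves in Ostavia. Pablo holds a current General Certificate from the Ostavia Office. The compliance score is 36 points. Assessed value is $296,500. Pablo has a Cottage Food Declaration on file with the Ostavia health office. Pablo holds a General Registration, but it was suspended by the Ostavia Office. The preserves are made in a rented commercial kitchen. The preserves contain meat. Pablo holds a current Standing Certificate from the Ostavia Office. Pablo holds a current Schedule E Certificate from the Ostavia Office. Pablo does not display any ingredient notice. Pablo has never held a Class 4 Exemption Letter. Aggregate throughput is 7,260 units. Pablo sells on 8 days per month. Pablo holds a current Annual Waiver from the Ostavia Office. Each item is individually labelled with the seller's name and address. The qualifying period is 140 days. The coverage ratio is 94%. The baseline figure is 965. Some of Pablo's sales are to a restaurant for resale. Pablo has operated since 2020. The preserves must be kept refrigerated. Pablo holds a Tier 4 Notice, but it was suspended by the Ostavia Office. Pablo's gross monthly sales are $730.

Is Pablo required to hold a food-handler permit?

All of (a)'s requirements are met (the coverage ratio is 94%, meeting the 92% threshold; the number of selling days per month is 8, less than the 9 limit). Considering the limiting provisions: (f) would limit (a) — aggregate throughput is 7,260 units, below the 7,900 units limit — but (g) sets (f) aside: (g) operates — the preserves contain meat. (h) operates (a current General Certificate is held), but is displaced by (i): (i) is triggered — a current Annual Waiver is held. (j) is triggered (the compliance score is 36 points, below the 47 points limit), but yields to (k): (k) applies — a current Schedule E Certificate is held. Exception (a) stands.
Exception (b) fails — the preserves are made in a commercial kitchen, not a home kitchen.
Exception (c) does not apply: no current Tier 4 Notice is held.
Exception (d) fails — the preserves require refrigeration.
Exception (e) fails — no ingredient notice is displayed.

No — exception (a) applies; Pablo is not required to hold a food-handler permit.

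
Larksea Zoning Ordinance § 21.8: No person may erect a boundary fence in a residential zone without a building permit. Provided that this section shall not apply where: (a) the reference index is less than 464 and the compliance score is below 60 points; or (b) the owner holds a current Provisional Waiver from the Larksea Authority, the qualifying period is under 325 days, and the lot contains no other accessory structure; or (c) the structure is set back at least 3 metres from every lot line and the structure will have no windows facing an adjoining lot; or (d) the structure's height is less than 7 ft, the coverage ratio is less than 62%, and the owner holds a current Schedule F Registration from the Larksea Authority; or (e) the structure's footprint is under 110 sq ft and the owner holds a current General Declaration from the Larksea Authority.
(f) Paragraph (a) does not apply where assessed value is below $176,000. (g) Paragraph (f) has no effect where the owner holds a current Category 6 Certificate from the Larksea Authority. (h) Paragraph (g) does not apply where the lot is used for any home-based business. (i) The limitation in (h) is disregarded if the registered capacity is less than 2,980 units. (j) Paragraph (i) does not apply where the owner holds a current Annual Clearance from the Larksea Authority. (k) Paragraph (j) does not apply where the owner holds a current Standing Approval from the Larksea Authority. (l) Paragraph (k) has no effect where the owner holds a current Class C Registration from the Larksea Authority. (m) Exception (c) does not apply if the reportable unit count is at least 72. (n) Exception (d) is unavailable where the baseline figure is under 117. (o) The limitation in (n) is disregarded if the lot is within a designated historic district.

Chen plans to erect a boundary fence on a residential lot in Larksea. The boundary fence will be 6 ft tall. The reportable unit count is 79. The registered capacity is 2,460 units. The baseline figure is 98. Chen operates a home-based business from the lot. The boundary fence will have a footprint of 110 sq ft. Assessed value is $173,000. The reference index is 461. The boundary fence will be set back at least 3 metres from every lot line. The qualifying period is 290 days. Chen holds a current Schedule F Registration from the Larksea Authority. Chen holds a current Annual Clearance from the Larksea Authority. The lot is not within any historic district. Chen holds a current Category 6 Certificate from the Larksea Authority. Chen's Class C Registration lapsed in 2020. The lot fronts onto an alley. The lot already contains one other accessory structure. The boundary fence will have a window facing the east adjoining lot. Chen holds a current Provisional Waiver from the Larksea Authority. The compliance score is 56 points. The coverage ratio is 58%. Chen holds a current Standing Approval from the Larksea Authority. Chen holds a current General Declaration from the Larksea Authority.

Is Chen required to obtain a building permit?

Exception (a): the reference index is 461, less than the 464 limit; the compliance score is 56 points, below the 60 points limit — every condition holds. Under paragraphs (f)–(l): (f) applies (assessed value is $173,000, below the $176,000 limit), but is itself disapplied by (g): (g) is engaged — a current Category 6 Certificate is held. (h) would limit (g) — a home-based business operates on the lot — but (i) sets (h) aside: (i) operates against (h): the registered capacity is 2,460 units, less than the 2,980 units limit. (j) would limit (i) — a current Annual Clearance is held — but (k) sets (j) aside: (k) operates against (j): a current Standing Approval is held. (l) is not engaged (the Class C Registration is not current), so (k) stands. Exception (a) stands.
Exception (b) requires that the lot contains no other accessory structure; but the lot already has another accessory structure, so (b) is unavailable.
Exception (c) requires that the structure will have no windows facing an adjoining lot; but a window faces an adjoining lot, so (c) is unavailable.
Exception (d) is satisfied on its face — the structure's height is 6 ft, less than the 7 ft limit; the coverage ratio is 58%, less than the 62% limit; a current Schedule F Registration is held. But applying paragraphs (n)–(o): (n) operates against (d): the baseline figure is 98, under the 117 limit. (o), which would lift (n), is not engaged — the lot is not in a historic district. (d) is therefore removed.
Exception (e) does not apply: the structure's footprint is 110 sq ft, not under 110 sq ft.

No — exception (a) applies; Chen does not need a building permit.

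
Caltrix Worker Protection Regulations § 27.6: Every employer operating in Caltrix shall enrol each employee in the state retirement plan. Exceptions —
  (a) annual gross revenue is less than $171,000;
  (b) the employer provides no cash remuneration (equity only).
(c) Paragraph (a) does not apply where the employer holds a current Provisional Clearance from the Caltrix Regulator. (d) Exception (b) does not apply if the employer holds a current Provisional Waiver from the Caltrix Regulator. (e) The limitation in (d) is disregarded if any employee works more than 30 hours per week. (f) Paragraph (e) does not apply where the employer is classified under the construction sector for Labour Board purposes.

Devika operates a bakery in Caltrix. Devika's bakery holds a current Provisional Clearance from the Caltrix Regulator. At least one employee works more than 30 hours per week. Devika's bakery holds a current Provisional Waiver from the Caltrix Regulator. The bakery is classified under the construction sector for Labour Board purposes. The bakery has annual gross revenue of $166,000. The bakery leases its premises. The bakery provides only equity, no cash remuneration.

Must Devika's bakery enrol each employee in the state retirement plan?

Yes — Devika's bakery must enrol each employee in the state retirement plan.

All of (a)'s requirements are met (annual gross revenue is $166,000, less than the $171,000 limit). Turning to paragraph (c): (c) operates against (a): a current Provisional Clearance is held. So (a) is unavailable.
Exception (b)'s conditions are all satisfied: remuneration is equity-only. But applying paragraphs (d)–(f): (d) operates — a current Provisional Waiver is held. (e) would limit (d) — at least one employee exceeds 30 hours/week — but (f) sets (e) aside: (f) operates against (e): the bakery is classified under the construction sector. Exception (b) does not apply.
No exception is made out. Devika's bakery falls within the general rule.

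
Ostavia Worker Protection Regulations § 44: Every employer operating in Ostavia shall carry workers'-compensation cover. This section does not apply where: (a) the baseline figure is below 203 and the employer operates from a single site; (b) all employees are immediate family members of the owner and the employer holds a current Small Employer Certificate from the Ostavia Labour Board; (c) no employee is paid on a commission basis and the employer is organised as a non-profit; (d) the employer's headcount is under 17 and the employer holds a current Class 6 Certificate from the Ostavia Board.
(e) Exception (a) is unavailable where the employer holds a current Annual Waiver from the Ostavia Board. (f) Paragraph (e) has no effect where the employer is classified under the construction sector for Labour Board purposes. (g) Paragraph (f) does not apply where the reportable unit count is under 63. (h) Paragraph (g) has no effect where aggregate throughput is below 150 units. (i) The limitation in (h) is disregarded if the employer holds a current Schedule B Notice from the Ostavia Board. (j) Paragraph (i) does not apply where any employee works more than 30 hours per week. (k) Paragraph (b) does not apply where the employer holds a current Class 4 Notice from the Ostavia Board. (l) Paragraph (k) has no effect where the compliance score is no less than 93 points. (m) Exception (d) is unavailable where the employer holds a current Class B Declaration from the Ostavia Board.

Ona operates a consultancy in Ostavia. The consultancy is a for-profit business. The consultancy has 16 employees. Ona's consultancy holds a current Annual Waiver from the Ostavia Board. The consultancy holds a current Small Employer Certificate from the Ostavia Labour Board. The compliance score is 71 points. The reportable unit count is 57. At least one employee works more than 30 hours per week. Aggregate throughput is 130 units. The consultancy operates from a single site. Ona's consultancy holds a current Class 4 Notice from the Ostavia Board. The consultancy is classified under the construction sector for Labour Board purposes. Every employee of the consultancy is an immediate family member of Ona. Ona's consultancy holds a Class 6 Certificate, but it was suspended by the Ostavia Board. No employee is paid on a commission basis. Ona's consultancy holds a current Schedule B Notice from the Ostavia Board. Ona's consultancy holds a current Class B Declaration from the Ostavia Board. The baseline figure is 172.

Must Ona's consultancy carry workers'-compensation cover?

No — exception (a) applies; Ona's consultancy is not required to carry workers'-compensation cover.

Exception (a)'s conditions are all satisfied: the baseline figure is 172, below the 203 limit; the employer operates from a single site. As to paragraphs (e)–(j): (e) would limit (a) — a current Annual Waiver is held — but (f) sets (e) aside: (f) operates against (e): the consultancy is classified under the construction sector. (g) is engaged (the reportable unit count is 57, under the 63 limit), but yields to (h): (h) is engaged — aggregate throughput is 130 units, below the 150 units limit. (i) applies (a current Schedule B Notice is held), but yields to (j): (j) operates against (i): at least one employee exceeds 30 hours/week. (a) remains available.
Exception (b) is satisfied on its face — every employee is an immediate family member; a current Small Employer Certificate is held. But: (k) operates against (b): a current Class 4 Notice is held. (l), which would lift (k), is inapplicable — the compliance score is 71 points, short of 93 points. Exception (b) does not apply.
Exception (c) requires that the employer is organised as a non-profit; but the employer is for-profit, so (c) is unavailable.
Exception (d) fails — no current Class 6 Certificate is held.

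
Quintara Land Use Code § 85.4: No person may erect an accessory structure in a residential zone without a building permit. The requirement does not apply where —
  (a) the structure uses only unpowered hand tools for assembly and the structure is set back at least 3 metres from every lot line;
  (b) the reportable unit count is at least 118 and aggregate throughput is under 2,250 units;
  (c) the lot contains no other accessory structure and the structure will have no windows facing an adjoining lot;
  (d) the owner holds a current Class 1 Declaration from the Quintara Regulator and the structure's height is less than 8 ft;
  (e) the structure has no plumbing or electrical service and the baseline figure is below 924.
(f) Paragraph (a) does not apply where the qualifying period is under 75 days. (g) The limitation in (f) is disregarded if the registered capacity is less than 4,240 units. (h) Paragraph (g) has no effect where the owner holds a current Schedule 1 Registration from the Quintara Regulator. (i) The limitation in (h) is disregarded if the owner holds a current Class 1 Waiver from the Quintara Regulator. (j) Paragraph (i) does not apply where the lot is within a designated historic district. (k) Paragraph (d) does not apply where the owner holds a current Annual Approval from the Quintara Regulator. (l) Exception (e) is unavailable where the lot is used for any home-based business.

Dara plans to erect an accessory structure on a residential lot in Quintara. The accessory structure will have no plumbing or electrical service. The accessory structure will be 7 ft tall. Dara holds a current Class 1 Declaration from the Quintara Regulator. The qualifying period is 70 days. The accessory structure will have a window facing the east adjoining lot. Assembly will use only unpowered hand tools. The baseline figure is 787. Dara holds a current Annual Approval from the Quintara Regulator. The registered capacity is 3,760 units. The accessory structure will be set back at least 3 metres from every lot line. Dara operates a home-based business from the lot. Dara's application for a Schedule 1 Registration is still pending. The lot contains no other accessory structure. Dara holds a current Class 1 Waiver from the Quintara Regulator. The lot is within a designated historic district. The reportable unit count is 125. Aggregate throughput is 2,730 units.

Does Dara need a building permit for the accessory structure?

No — exception (a) applies; Dara does not need a building permit.

Exception (a)'s conditions are all satisfied: assembly uses only hand tools; the setback is at least 3 m on every side. Considering the limiting provisions: (f) operates (the qualifying period is 70 days, under the 75 days limit), but yields to (g): (g) operates — the registered capacity is 3,760 units, less than the 4,240 units limit. (h), which would lift (g), does not operate here — the Schedule 1 Registration is not current. So (a) applies.
Exception (b) requires that aggregate throughput is under 2,250 units; but aggregate throughput is 2,730 units, not under 2,250 units, so (b) is unavailable.
Exception (c) fails — a window faces an adjoining lot.
Exception (d)'s conditions are all satisfied: a current Class 1 Declaration is held; the structure's height is 7 ft, less than the 8 ft limit. Turning to paragraph (k): (k) operates against (d): a current Annual Approval is held. Exception (d) does not apply.
Exception (e)'s conditions are all satisfied: there is no plumbing or electrical service; the baseline figure is 787, below the 924 limit. But applying paragraph (l): (l) operates against (e): a home-based business operates on the lot. (e) is therefore removed.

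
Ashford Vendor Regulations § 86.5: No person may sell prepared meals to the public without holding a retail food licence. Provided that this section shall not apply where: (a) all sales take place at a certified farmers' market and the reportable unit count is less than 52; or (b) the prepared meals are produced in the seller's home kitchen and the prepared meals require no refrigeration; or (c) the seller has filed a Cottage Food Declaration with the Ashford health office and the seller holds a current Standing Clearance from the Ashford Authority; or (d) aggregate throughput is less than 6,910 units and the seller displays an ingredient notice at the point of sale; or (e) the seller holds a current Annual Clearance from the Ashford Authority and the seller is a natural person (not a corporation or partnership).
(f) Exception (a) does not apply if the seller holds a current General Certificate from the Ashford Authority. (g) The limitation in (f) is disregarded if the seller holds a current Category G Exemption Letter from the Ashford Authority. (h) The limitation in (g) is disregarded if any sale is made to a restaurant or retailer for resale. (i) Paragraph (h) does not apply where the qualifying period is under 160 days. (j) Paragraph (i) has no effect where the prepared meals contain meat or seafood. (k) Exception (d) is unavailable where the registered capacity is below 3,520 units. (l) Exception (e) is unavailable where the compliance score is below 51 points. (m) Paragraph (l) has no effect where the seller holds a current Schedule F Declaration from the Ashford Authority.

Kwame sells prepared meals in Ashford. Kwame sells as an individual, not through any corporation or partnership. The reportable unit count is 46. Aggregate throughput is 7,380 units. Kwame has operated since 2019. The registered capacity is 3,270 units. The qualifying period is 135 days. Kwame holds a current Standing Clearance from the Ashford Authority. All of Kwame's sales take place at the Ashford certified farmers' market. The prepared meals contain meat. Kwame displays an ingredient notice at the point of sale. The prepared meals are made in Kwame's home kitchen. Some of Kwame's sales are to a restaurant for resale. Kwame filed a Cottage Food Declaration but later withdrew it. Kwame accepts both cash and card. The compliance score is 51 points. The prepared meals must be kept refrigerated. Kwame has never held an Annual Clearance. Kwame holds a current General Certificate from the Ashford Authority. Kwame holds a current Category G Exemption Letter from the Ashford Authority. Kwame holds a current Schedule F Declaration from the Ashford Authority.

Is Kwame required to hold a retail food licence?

Yes — Kwame must hold a retail food licence.

Exception (a) is satisfied on its face — all sales are at a certified farmers' market; the reportable unit count is 46, less than the 52 limit. Turning to paragraphs (f)–(j): (f) applies — a current General Certificate is held. (g) would limit (f) — a current Category G Exemption Letter is held — but (h) sets (g) aside: (h) operates against (g): some sales are to a restaurant for resale. (i) would limit (h) — the qualifying period is 135 days, under the 160 days limit — but (j) sets (i) aside: (j) operates against (i): the prepared meals contain meat. (a) is therefore removed.
Exception (b) requires that the prepared meals require no refrigeration; but the prepared meals require refrigeration, so (b) is unavailable.
Exception (c) fails — the Cottage Food Declaration was withdrawn.
Exception (d) does not apply: aggregate throughput is 7,380 units, not less than 6,910 units.
Exception (e) does not apply: there is no Annual Clearance in force.
No exception is made out. Kwame falls within the general rule.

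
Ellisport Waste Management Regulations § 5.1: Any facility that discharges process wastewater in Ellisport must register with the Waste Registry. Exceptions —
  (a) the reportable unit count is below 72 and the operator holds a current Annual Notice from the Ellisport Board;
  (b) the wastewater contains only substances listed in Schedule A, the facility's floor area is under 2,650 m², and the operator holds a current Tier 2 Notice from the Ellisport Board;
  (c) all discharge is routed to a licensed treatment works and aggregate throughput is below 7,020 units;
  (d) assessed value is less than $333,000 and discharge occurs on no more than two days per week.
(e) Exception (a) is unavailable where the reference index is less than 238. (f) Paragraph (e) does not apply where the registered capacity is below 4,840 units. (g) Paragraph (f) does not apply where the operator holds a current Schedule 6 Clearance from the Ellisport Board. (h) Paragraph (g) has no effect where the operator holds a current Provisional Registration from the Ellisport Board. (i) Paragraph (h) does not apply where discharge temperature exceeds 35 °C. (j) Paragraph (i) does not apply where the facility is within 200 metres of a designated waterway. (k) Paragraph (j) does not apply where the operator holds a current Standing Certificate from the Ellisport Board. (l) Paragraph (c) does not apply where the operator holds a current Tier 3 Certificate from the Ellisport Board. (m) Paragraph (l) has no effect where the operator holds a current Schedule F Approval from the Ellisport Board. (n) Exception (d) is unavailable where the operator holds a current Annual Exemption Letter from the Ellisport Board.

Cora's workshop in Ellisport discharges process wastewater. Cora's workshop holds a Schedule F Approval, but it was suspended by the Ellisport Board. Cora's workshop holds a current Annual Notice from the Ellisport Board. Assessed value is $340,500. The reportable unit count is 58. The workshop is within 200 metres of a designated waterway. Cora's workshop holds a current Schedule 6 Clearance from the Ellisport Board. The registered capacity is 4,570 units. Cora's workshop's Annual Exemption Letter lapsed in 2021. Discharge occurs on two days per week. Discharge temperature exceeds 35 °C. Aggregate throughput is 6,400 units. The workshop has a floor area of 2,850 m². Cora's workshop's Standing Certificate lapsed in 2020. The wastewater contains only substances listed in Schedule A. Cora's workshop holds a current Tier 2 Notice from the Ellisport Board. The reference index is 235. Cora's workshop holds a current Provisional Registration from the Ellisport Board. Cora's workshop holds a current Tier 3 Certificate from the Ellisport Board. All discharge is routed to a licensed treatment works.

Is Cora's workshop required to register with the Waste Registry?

No — exception (a) applies; Cora's workshop is not required to register with the Waste Registry.

Exception (a)'s conditions are all satisfied: the reportable unit count is 58, below the 72 limit; a current Annual Notice is held. As to paragraphs (e)–(k): (e) would limit (a) — the reference index is 235, less than the 238 limit — but (f) sets (e) aside: (f) operates against (e): the registered capacity is 4,570 units, below the 4,840 units limit. (g) would limit (f) — a current Schedule 6 Clearance is held — but (h) sets (g) aside: (h) applies — a current Provisional Registration is held. (i) operates (discharge temperature exceeds 35 °C), but is itself disapplied by (j): (j) operates against (i): the workshop is within 200 m of a designated waterway. (k) is not engaged (there is no Standing Certificate in force), so (j) stands. Exception (a) stands.
Exception (b) requires that the facility's floor area is under 2,650 m²; but the facility's floor area is 2,850 m², not under 2,650 m², so (b) is unavailable.
Exception (c) is satisfied on its face — discharge is routed to a licensed treatment works; aggregate throughput is 6,400 units, below the 7,020 units limit. But applying paragraphs (l)–(m): (l) is triggered — a current Tier 3 Certificate is held. (m), which would lift (l), is not engaged — the Schedule F Approval is not current. So (c) is unavailable.
Exception (d) fails — assessed value is $340,500, not less than $333,000.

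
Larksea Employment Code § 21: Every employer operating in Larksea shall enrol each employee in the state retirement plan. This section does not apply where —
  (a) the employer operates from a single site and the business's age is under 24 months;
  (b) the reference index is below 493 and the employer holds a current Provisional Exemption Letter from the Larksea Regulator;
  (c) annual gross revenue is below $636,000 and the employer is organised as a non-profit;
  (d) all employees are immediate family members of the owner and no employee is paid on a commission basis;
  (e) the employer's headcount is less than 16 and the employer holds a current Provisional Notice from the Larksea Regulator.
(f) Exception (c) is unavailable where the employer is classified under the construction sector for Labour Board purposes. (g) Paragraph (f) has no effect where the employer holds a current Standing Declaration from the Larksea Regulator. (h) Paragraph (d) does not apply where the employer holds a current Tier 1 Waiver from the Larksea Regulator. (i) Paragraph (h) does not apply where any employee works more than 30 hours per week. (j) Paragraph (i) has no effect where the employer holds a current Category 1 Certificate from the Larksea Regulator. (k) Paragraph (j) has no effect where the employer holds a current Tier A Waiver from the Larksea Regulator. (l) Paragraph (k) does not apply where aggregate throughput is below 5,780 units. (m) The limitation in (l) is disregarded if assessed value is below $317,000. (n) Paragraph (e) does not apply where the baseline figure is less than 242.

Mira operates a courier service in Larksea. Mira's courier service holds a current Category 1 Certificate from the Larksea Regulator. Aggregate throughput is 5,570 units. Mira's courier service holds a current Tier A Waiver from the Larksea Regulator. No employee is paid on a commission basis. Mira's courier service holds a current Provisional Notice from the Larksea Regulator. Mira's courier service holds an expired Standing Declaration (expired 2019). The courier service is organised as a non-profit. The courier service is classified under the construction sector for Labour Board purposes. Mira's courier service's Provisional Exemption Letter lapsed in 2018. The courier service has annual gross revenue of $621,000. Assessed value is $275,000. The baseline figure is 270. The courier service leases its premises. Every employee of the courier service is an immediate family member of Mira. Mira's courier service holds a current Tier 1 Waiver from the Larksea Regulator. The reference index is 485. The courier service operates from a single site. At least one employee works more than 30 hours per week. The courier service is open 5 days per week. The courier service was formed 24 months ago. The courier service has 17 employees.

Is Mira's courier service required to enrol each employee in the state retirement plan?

Exception (a) does not apply: the business's age is 24 months, not under 24 months.
Exception (b) does not apply: there is no Provisional Exemption Letter in force.
Exception (c)'s conditions are all satisfied: annual gross revenue is $621,000, below the $636,000 limit; the employer is a non-profit. But: (f) applies — the courier service is classified under the construction sector. (g) is not engaged (the Standing Declaration is not current), so (f) stands. Exception (c) does not apply.
Exception (d) is satisfied on its face — every employee is an immediate family member; no employee is paid on commission. Applying paragraphs (h)–(m): (h) would limit (d) — a current Tier 1 Waiver is held — but (i) sets (h) aside: (i) is engaged — at least one employee exceeds 30 hours/week. (j) would limit (i) — a current Category 1 Certificate is held — but (k) sets (j) aside: (k) is triggered — a current Tier A Waiver is held. (l) would limit (k) — aggregate throughput is 5,570 units, below the 5,780 units limit — but (m) sets (l) aside: (m) operates — assessed value is $275,000, below the $317,000 limit. Exception (d) stands.
Exception (e) fails — the employer's headcount is 17, not less than 16.

No — exception (d) applies; Mira's courier service is not required to enrol each employee in the state retirement plan.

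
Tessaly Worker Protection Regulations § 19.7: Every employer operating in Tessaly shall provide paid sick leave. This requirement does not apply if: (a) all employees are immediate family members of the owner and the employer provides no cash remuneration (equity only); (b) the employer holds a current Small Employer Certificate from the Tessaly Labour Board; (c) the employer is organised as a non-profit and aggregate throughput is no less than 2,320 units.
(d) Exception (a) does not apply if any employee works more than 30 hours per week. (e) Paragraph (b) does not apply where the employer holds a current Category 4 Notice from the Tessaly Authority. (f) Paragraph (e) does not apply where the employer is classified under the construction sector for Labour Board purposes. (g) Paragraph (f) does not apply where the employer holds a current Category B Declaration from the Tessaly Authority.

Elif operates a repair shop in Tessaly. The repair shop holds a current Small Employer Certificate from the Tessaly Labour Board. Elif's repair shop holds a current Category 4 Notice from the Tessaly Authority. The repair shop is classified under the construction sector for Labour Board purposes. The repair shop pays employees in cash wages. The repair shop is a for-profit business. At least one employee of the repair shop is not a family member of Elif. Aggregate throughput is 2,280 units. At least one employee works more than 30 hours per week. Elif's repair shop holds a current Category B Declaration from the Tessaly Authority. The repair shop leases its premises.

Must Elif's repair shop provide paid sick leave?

Yes — Elif's repair shop must provide paid sick leave.

Exception (a) does not apply: at least one employee is not a family member.
Exception (b)'s conditions are all satisfied: a current Small Employer Certificate is held. But: (e) is engaged — a current Category 4 Notice is held. (f) applies (the repair shop is classified under the construction sector), but is overridden by (g): (g) operates against (f): a current Category B Declaration is held. So (b) is unavailable.
Exception (c) fails — the employer is for-profit.
None of the exceptions is available; § 19.7 applies in full.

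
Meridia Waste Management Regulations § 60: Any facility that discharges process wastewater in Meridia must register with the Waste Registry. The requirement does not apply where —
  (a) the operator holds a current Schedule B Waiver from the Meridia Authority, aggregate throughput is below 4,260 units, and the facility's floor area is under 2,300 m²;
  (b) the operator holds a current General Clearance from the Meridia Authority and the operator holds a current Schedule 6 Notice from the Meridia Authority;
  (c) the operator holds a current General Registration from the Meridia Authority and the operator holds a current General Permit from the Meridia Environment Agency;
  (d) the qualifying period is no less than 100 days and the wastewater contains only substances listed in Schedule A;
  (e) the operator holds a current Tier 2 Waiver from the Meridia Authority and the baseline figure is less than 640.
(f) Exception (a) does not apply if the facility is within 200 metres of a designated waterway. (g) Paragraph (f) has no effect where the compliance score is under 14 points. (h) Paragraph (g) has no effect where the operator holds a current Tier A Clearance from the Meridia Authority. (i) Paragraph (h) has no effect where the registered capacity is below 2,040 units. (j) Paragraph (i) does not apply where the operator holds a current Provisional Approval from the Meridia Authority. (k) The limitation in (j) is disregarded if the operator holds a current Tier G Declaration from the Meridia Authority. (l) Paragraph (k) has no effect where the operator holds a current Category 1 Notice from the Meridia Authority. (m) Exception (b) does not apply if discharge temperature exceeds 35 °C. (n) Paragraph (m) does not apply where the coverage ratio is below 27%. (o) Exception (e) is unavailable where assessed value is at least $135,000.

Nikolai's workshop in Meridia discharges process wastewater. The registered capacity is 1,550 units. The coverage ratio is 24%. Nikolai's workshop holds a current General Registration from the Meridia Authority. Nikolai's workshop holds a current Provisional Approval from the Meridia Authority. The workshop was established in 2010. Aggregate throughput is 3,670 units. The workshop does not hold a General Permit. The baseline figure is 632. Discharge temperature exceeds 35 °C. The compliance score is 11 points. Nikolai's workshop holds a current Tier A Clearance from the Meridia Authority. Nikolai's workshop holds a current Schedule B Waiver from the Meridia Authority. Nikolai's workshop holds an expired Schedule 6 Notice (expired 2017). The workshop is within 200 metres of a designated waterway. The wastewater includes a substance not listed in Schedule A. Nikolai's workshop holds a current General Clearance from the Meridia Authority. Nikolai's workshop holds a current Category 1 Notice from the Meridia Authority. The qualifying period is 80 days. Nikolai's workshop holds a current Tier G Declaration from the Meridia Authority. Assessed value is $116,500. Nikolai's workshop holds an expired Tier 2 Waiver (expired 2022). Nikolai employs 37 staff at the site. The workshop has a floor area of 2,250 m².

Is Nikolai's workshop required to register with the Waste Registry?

Exception (a)'s conditions are all satisfied: a current Schedule B Waiver is held; aggregate throughput is 3,670 units, below the 4,260 units limit; the facility's floor area is 2,250 m², under the 2,300 m² limit. But: (f) is triggered — the workshop is within 200 m of a designated waterway. (g) is triggered (the compliance score is 11 points, under the 14 points limit), but is set aside by (h): (h) operates against (g): a current Tier A Clearance is held. (i) would limit (h) — the registered capacity is 1,550 units, below the 2,040 units limit — but (j) sets (i) aside: (j) is triggered — a current Provisional Approval is held. (k) would limit (j) — a current Tier G Declaration is held — but (l) sets (k) aside: (l) operates against (k): a current Category 1 Notice is held. (a) is therefore removed.
Exception (b) does not apply: there is no Schedule 6 Notice in force.
Exception (c) does not apply: no General Permit is held.
Exception (d) does not apply: the qualifying period is 80 days, short of 100 days.
Exception (e) requires that the operator holds a current Tier 2 Waiver from the Meridia Authority; but there is no Tier 2 Waiver in force, so (e) is unavailable.
None of the exceptions is available; § 60 applies in full.

Yes — Nikolai's workshop must register with the Waste Registry.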